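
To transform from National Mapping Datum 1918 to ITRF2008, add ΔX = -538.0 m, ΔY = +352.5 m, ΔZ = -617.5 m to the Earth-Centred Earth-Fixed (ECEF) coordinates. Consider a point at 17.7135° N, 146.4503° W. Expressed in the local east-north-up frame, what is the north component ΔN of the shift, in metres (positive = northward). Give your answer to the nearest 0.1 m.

At φ = 17.7135°, λ = -146.4503°: sin φ = 0.304258, cos φ = 0.952590, sin λ = -0.552660, cos λ = -0.833407.
ΔN = −sin φ cos λ·ΔX − sin φ sin λ·ΔY + cos φ·ΔZ = −(0.304258)(-0.833407)(-538.0) − (0.304258)(-0.552660)(352.5) + (0.952590)(-617.5) = -665.37 m.

ΔN = -665.4 m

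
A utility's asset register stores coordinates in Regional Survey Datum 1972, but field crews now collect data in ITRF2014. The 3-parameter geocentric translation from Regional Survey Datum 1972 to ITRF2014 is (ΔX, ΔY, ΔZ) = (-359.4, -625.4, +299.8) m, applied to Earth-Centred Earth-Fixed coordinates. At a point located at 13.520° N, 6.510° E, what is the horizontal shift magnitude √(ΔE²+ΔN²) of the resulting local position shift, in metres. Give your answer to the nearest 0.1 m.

At φ = 13.520°, λ = 6.510°: sin φ = 0.233785, cos φ = 0.972288, sin λ = 0.113377, cos λ = 0.993552.
ΔE = −sin λ·ΔX + cos λ·ΔY = −(0.113377)·(-359.4) + (0.993552)·(-625.4) = -580.62 m.
ΔN = −sin φ cos λ·ΔX − sin φ sin λ·ΔY + cos φ·ΔZ = −(0.233785)(0.993552)(-359.4) − (0.233785)(0.113377)(-625.4) + (0.972288)(299.8) = 391.55 m.
Horizontal magnitude = √(ΔE² + ΔN²) = √((-580.62)² + 391.55²) = 700.31 m.

700.3 m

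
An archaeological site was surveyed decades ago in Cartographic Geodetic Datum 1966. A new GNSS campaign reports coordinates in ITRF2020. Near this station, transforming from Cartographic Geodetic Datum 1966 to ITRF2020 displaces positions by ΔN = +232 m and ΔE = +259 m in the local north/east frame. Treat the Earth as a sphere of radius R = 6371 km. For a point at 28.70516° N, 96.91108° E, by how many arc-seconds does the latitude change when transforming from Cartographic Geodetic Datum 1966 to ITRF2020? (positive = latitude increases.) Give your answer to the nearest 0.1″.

On a sphere of radius R, 1 rad of latitude = R, so Δφ = ΔN / R = 232.0 / 6371000 = 3.6415e-05 rad = 7.511″.

Δφ = 7.5″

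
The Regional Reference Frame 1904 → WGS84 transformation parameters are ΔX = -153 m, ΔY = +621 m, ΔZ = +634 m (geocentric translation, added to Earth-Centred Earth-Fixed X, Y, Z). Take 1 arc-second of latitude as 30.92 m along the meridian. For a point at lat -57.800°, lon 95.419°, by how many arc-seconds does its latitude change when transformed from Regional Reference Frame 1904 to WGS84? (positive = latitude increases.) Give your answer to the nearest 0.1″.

Δφ = 28.2″

sin φ = -0.846193, cos φ = 0.532876, sin λ = 0.995531, cos λ = -0.094438.
North component: ΔN = −sin φ cos λ·ΔX − sin φ sin λ·ΔY + cos φ·ΔZ = −(-0.846193)(-0.094438)(-153) − (-0.846193)(0.995531)(621) + (0.532876)(634) = 873.21 m.
1° of latitude spans 3600 × 30.92 = 111312 m, so Δφ = 873.21 / 111312 × 3600 = 28.241″.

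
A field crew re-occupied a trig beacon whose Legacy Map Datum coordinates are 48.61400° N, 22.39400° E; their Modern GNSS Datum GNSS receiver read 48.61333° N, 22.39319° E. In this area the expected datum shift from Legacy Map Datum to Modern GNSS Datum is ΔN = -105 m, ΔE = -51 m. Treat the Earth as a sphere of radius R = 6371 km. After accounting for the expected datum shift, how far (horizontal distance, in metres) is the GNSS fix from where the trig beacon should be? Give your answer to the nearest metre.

32 m

Observed coordinate differences: Δφ = -0.00067°, Δλ = -0.00081°.
Converting to metres (1° lat = 111195 m, cos φ = 0.661129): observed ΔN = -74.5 m, observed ΔE = -59.5 m.
Subtracting the expected shift leaves a residual of -74.5 − (-105) = 30.5 m north and -59.5 − (-51) = -8.5 m east.
Residual distance = √(30.5² + (-8.5)²) = 31.7 m.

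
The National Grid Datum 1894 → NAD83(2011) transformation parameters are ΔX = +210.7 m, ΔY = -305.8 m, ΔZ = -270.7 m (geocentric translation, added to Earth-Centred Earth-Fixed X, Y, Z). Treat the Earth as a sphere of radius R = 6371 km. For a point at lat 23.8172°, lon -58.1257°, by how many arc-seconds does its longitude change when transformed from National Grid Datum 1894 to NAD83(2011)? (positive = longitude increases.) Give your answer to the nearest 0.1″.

sin φ = 0.403820, cos φ = 0.914838, sin λ = -0.849209, cos λ = 0.528057.
East component: ΔE = −sin λ·ΔX + cos λ·ΔY = −(-0.849209)(210.7) + (0.528057)(-305.8) = 17.45 m.
1° of latitude spans πR/180 = 111195 m; at latitude φ, 1° of longitude spans that × cos φ = 101725.4 m, so Δλ = 17.45 / 101725.4 × 3600 = 0.617″.

Δλ = 0.6″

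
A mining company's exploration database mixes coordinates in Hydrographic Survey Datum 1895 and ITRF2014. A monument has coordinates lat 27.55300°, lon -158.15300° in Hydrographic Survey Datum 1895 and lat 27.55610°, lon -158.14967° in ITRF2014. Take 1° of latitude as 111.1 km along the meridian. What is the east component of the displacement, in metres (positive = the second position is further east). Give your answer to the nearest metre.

Δφ = 27.55610° − 27.55300° = +0.00310°; Δλ = -158.14967° − -158.15300° = +0.00333°.
ΔN = Δφ × 111100 = 344.4 m; ΔE = Δλ × 111100 × cos(27.55300°) = +0.00333 × 111100 × 0.886583 = 328.0 m.

ΔE = 328 m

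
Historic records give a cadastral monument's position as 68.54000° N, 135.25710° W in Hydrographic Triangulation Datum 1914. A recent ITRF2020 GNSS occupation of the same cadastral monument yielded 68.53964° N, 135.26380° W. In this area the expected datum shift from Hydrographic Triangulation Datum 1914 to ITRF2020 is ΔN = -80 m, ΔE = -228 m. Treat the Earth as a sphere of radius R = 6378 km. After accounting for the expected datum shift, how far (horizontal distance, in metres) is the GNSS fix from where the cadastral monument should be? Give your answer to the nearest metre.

60 m

Observed coordinate differences: Δφ = -0.00036°, Δλ = -0.00670°.
Converting to metres (1° lat = 111317 m, cos φ = 0.365852): observed ΔN = -40.1 m, observed ΔE = -272.9 m.
Subtracting the expected shift leaves a residual of -40.1 − (-80) = 39.9 m north and -272.9 − (-228) = -44.9 m east.
Residual distance = √(39.9² + (-44.9)²) = 60.1 m.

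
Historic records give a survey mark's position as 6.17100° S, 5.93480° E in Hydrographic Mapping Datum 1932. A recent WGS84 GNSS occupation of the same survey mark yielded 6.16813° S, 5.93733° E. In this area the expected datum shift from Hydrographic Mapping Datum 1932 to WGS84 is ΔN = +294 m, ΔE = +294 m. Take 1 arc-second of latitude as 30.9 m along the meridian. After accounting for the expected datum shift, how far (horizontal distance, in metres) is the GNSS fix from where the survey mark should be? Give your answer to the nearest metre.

Observed coordinate differences: Δφ = +0.00287°, Δλ = +0.00253°.
Converting to metres (1° lat = 111240 m, cos φ = 0.994206): observed ΔN = 319.3 m, observed ΔE = 279.8 m.
Subtracting the expected shift leaves a residual of 319.3 − (294) = 25.3 m north and 279.8 − (294) = -14.2 m east.
Residual distance = √(25.3² + (-14.2)²) = 29.0 m.

29 m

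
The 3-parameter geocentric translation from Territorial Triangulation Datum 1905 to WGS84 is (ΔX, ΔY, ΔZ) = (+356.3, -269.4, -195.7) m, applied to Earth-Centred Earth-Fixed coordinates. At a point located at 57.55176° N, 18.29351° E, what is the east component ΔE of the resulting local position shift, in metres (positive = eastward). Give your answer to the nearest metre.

At φ = 57.55176°, λ = 18.29351°: sin φ = 0.843876, cos φ = 0.536537, sin λ = 0.313885, cos λ = 0.949461.
ΔE = −sin λ·ΔX + cos λ·ΔY = −(0.313885)·(356.3) + (0.949461)·(-269.4) = -367.62 m.

ΔE = -368 m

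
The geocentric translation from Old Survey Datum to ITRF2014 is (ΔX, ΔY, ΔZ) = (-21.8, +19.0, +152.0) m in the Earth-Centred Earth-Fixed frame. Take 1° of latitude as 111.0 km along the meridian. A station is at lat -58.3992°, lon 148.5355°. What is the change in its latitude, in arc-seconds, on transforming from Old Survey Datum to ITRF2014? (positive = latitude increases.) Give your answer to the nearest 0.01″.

sin φ = -0.851720, cos φ = 0.523998, sin λ = 0.521970, cos λ = -0.852964.
North component: ΔN = −sin φ cos λ·ΔX − sin φ sin λ·ΔY + cos φ·ΔZ = −(-0.851720)(-0.852964)(-21.8) − (-0.851720)(0.521970)(19.0) + (0.523998)(152.0) = 103.93 m.
1° of latitude spans 111000 m, so Δφ = 103.93 / 111000 × 3600 = 3.371″.

Δφ = 3.37″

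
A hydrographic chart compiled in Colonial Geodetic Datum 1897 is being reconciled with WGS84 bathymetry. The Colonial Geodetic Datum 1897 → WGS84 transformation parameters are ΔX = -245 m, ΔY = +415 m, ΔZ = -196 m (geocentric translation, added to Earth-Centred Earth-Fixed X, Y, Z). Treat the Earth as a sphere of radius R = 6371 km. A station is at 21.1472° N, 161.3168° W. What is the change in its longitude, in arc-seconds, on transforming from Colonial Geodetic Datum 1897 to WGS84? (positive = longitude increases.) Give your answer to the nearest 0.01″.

Δλ = -16.37″

sin φ = 0.360765, cos φ = 0.932657, sin λ = -0.320335, cos λ = -0.947304.
East component: ΔE = −sin λ·ΔX + cos λ·ΔY = −(-0.320335)(-245) + (-0.947304)(415) = -471.61 m.
1° of latitude spans πR/180 = 111195 m; at latitude φ, 1° of longitude spans that × cos φ = 103706.7 m, so Δλ = -471.61 / 103706.7 × 3600 = -16.371″.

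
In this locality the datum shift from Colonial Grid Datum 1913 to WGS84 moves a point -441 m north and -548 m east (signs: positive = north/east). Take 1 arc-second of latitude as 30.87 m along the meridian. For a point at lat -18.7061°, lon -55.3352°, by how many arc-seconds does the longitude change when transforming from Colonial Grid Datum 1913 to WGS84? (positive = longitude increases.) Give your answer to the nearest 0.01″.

At latitude -18.7061°, cos φ = 0.947176.
1″ of longitude at this latitude = 30.87 × cos φ = 29.2393 m, so Δλ = -548.0 / 29.2393 = -18.742″.

Δλ = -18.74″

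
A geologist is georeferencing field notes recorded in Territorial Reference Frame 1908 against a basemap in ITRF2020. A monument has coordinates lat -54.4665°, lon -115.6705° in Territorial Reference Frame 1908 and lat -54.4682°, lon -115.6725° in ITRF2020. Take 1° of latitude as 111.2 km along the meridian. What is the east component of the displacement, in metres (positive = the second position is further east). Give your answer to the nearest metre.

Δφ = -54.4682° − -54.4665° = -0.0017°; Δλ = -115.6725° − -115.6705° = -0.0020°.
ΔN = Δφ × 111200 = -189.0 m; ΔE = Δλ × 111200 × cos(-54.4665°) = -0.0020 × 111200 × 0.581179 = -129.3 m.

ΔE = -129 m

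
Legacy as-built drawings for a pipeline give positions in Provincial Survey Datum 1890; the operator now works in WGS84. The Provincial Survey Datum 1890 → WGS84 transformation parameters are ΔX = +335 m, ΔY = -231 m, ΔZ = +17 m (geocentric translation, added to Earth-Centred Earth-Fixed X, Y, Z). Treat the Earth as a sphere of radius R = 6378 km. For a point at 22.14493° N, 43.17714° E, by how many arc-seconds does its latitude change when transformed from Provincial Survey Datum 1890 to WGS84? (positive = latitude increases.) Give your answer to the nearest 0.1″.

sin φ = 0.376951, cos φ = 0.926233, sin λ = 0.684256, cos λ = 0.729242.
North component: ΔN = −sin φ cos λ·ΔX − sin φ sin λ·ΔY + cos φ·ΔZ = −(0.376951)(0.729242)(335) − (0.376951)(0.684256)(-231) + (0.926233)(17) = -16.76 m.
1° of latitude spans πR/180 = 111317 m, so Δφ = -16.76 / 111317 × 3600 = -0.542″.

Δφ = -0.5″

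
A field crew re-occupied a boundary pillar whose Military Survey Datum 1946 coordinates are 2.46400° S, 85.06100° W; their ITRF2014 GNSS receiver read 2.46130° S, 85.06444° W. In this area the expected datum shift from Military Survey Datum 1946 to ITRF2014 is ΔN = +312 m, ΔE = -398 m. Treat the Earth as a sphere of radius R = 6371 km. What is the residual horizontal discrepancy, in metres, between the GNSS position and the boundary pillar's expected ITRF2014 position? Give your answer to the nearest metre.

20 m

Observed coordinate differences: Δφ = +0.00270°, Δλ = -0.00344°.
Converting to metres (1° lat = 111195 m, cos φ = 0.999075): observed ΔN = 300.2 m, observed ΔE = -382.2 m.
Subtracting the expected shift leaves a residual of 300.2 − (312) = -11.8 m north and -382.2 − (-398) = 15.8 m east.
Residual distance = √((-11.8)² + 15.8²) = 19.7 m.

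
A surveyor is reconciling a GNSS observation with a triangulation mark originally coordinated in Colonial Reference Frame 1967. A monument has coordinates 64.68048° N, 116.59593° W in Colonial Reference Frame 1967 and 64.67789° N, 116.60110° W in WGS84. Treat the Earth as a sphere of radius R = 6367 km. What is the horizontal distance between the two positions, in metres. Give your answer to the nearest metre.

Δφ = 64.67789° − 64.68048° = -0.00259°; Δλ = -116.60110° − -116.59593° = -0.00517°.
1° along a meridian = πR/180 = 111125 m.
ΔN = Δφ × 111125 = -287.8 m; ΔE = Δλ × 111125 × cos(64.68048°) = -0.00517 × 111125 × 0.427666 = -245.7 m.
Distance = √(ΔE² + ΔN²) = √((-245.7)² + (-287.8)²) = 378.4 m.

378 m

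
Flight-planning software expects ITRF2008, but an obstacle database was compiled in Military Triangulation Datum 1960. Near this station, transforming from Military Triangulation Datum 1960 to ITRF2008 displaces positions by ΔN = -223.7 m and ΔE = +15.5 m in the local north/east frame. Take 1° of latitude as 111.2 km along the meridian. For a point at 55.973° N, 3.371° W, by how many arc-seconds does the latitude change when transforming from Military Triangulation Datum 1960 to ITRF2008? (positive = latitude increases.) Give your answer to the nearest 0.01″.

1° of latitude = 111.2 km, so Δφ = -223.7 / 111200 = -0.0020117° = -7.242″.

Δφ = -7.24″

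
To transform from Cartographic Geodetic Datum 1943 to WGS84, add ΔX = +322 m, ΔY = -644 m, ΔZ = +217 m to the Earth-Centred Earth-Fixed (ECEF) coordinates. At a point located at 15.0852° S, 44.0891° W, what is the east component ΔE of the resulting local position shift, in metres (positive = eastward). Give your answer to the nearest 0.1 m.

The local east axis at (φ, λ) is (−sin λ, cos λ, 0), so ΔE = −sin(-44.0891°)·322 + cos(-44.0891°)·(-644) = -238.52 m.

ΔE = -238.5 m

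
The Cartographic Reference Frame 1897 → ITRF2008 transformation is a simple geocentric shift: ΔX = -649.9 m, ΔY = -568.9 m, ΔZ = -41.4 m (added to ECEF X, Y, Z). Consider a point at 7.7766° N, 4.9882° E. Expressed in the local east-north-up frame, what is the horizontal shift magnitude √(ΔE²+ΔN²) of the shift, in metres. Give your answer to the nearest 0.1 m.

The local east axis at (φ, λ) is (−sin λ, cos λ, 0), so ΔE = −sin(4.9882°)·(-649.9) + cos(4.9882°)·(-568.9) = -510.24 m.
The local north axis is (−sin φ cos λ, −sin φ sin λ, cos φ), giving ΔN = 87.606 + 6.693 − 41.019 = 53.28 m.
Horizontal magnitude = √(ΔE² + ΔN²) = √((-510.24)² + 53.28²) = 513.01 m.

513.0 m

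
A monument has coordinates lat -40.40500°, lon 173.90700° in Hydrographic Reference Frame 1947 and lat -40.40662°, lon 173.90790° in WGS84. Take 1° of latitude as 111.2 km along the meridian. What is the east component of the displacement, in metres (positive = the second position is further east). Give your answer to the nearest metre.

ΔE = 76 m

Δφ = -40.40662° − -40.40500° = -0.00162°; Δλ = 173.90790° − 173.90700° = +0.00090°.
ΔN = Δφ × 111200 = -180.1 m; ΔE = Δλ × 111200 × cos(-40.40500°) = +0.00090 × 111200 × 0.761482 = 76.2 m.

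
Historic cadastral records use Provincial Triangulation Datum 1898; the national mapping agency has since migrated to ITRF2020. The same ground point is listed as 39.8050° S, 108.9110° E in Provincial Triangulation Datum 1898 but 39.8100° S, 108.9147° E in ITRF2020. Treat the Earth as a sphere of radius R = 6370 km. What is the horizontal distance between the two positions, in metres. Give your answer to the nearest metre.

Δφ = -39.8100° − -39.8050° = -0.0050°; Δλ = 108.9147° − 108.9110° = +0.0037°.
1° along a meridian = πR/180 = 111177 m.
ΔN = Δφ × 111177 = -555.9 m; ΔE = Δλ × 111177 × cos(-39.8050°) = +0.0037 × 111177 × 0.768228 = 316.0 m.
Distance = √(ΔE² + ΔN²) = √(316.0² + (-555.9)²) = 639.4 m.

639 m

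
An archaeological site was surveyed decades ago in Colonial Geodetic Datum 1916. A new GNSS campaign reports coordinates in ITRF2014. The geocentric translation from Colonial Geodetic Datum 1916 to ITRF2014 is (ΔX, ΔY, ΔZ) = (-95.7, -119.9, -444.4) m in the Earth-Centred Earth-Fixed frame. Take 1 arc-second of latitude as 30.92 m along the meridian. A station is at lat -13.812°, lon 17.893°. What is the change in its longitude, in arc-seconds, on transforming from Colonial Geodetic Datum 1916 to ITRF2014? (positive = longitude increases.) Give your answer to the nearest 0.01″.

sin φ = -0.238737, cos φ = 0.971084, sin λ = 0.307240, cos λ = 0.951632.
East component: ΔE = −sin λ·ΔX + cos λ·ΔY = −(0.307240)(-95.7) + (0.951632)(-119.9) = -84.70 m.
1° of latitude spans 3600 × 30.92 = 111312 m; at latitude φ, 1° of longitude spans that × cos φ = 108093.3 m, so Δλ = -84.70 / 108093.3 × 3600 = -2.821″.

Δλ = -2.82″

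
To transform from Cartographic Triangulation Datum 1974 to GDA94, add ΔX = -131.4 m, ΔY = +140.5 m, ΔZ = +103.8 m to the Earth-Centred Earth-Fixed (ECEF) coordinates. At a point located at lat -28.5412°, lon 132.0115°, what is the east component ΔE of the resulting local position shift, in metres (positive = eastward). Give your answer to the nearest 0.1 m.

ΔE = 3.6 m

At φ = -28.5412°, λ = 132.0115°: sin φ = -0.477791, cos φ = 0.878474, sin λ = 0.743011, cos λ = -0.669280.
ΔE = −sin λ·ΔX + cos λ·ΔY = −(0.743011)·(-131.4) + (-0.669280)·(140.5) = 3.60 m.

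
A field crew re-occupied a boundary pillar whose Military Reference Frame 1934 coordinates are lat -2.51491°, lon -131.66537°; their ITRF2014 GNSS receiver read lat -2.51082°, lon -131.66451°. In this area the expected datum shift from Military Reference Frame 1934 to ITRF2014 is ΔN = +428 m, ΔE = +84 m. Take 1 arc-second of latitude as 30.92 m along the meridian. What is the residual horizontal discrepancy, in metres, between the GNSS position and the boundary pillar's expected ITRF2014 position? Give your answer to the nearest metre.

30 m

Observed coordinate differences: Δφ = +0.00409°, Δλ = +0.00086°.
Converting to metres (1° lat = 111312 m, cos φ = 0.999037): observed ΔN = 455.3 m, observed ΔE = 95.6 m.
Subtracting the expected shift leaves a residual of 455.3 − (428) = 27.3 m north and 95.6 − (84) = 11.6 m east.
Residual distance = √(27.3² + 11.6²) = 29.6 m.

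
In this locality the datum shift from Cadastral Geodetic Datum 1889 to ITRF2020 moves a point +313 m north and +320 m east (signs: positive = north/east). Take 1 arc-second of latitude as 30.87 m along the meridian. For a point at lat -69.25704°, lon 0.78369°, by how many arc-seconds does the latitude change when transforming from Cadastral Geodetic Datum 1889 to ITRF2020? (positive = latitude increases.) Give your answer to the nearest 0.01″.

1″ of latitude = 30.87 m, so Δφ = 313.0 / 30.87 = 10.139″.

Δφ = 10.14″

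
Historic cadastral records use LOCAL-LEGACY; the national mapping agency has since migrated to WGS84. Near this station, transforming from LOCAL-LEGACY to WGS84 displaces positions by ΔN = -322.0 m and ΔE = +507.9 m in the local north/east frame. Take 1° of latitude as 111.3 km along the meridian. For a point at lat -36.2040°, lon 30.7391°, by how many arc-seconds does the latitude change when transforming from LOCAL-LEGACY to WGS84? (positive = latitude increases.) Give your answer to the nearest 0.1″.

1° of latitude = 111.3 km, so Δφ = -322.0 / 111300 = -0.0028931° = -10.415″.

Δφ = -10.4″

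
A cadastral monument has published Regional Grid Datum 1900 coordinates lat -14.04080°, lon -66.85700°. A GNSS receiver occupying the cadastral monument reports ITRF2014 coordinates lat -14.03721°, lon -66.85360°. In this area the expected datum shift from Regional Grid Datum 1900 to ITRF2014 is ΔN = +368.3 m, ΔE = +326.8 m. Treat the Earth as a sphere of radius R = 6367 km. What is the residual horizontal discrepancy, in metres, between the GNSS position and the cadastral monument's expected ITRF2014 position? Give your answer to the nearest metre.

50 m

Observed coordinate differences: Δφ = +0.00359°, Δλ = +0.00340°.
Converting to metres (1° lat = 111125 m, cos φ = 0.970123): observed ΔN = 398.9 m, observed ΔE = 366.5 m.
Subtracting the expected shift leaves a residual of 398.9 − (368.3) = 30.6 m north and 366.5 − (326.8) = 39.7 m east.
Residual distance = √(30.6² + 39.7²) = 50.2 m.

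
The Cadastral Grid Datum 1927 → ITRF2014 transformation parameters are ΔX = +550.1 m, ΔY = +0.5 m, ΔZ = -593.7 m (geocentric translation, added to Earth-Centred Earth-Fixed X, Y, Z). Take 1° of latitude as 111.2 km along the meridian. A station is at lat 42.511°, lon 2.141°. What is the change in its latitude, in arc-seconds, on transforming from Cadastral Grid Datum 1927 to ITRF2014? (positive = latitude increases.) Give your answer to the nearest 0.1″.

Δφ = -26.2″

sin φ = 0.675732, cos φ = 0.737148, sin λ = 0.037359, cos λ = 0.999302.
North component: ΔN = −sin φ cos λ·ΔX − sin φ sin λ·ΔY + cos φ·ΔZ = −(0.675732)(0.999302)(550.1) − (0.675732)(0.037359)(0.5) + (0.737148)(-593.7) = -809.12 m.
1° of latitude spans 111200 m, so Δφ = -809.12 / 111200 × 3600 = -26.194″.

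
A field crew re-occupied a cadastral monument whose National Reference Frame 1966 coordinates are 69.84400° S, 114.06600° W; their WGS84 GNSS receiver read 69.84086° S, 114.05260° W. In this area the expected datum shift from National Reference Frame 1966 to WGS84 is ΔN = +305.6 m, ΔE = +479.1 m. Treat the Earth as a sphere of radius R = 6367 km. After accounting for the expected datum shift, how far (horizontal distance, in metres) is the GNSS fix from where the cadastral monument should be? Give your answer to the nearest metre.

Observed coordinate differences: Δφ = +0.00314°, Δλ = +0.01340°.
Converting to metres (1° lat = 111125 m, cos φ = 0.344577): observed ΔN = 348.9 m, observed ΔE = 513.1 m.
Subtracting the expected shift leaves a residual of 348.9 − (305.6) = 43.3 m north and 513.1 − (479.1) = 34.0 m east.
Residual distance = √(43.3² + 34.0²) = 55.1 m.

55 m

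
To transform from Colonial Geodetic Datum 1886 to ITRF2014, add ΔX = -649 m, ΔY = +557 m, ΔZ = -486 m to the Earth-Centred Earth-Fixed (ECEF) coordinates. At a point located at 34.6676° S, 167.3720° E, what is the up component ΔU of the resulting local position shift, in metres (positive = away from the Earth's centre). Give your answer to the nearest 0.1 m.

At φ = -34.6676°, λ = 167.3720°: sin φ = -0.568815, cos φ = 0.822466, sin λ = 0.218620, cos λ = -0.975810.
ΔU = cos φ cos λ·ΔX + cos φ sin λ·ΔY + sin φ·ΔZ = (0.822466)(-0.975810)(-649) + (0.822466)(0.218620)(557) + (-0.568815)(-486) = 897.46 m.

ΔU = 897.5 m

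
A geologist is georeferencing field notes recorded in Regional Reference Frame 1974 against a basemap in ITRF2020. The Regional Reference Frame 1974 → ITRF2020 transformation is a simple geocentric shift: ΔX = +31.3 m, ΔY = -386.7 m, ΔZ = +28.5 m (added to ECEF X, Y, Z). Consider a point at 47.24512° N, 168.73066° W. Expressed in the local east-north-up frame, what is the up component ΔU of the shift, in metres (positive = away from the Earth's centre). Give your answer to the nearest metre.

ΔU = 51 m

At φ = 47.24512°, λ = -168.73066°: sin φ = 0.734265, cos φ = 0.678863, sin λ = -0.195421, cos λ = -0.980719.
ΔU = cos φ cos λ·ΔX + cos φ sin λ·ΔY + sin φ·ΔZ = (0.678863)(-0.980719)(31.3) + (0.678863)(-0.195421)(-386.7) + (0.734265)(28.5) = 51.39 m.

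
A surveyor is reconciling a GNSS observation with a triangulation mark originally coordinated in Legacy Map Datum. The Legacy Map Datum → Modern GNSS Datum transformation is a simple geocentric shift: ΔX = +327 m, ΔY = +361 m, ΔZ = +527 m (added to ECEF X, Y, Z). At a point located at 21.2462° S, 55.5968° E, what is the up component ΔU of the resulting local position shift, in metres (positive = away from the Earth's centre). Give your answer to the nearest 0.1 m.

ΔU = 258.8 m

At φ = -21.2462°, λ = 55.5968°: sin φ = -0.362376, cos φ = 0.932032, sin λ = 0.825082, cos λ = 0.565013.
ΔU = cos φ cos λ·ΔX + cos φ sin λ·ΔY + sin φ·ΔZ = (0.932032)(0.565013)(327) + (0.932032)(0.825082)(361) + (-0.362376)(527) = 258.84 m.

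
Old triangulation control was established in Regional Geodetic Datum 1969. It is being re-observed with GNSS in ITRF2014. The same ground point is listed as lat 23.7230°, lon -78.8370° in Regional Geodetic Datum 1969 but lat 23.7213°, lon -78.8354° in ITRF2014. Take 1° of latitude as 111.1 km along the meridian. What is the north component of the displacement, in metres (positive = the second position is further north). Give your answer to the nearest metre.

Δφ = 23.7213° − 23.7230° = -0.0017°; Δλ = -78.8354° − -78.8370° = +0.0016°.
ΔN = Δφ × 111100 = -188.9 m; ΔE = Δλ × 111100 × cos(23.7230°) = +0.0016 × 111100 × 0.915501 = 162.7 m.

ΔN = -189 m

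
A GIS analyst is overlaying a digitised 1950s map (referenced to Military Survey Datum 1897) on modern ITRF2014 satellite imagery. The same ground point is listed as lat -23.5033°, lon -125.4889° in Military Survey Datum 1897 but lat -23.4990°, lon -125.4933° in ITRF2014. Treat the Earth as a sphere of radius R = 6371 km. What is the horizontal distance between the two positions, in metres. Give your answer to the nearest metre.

656 m

Δφ = -23.4990° − -23.5033° = +0.0043°; Δλ = -125.4933° − -125.4889° = -0.0044°.
1° along a meridian = πR/180 = 111195 m.
ΔN = Δφ × 111195 = 478.1 m; ΔE = Δλ × 111195 × cos(-23.5033°) = -0.0044 × 111195 × 0.917037 = -448.7 m.
Distance = √(ΔE² + ΔN²) = √((-448.7)² + 478.1²) = 655.7 m.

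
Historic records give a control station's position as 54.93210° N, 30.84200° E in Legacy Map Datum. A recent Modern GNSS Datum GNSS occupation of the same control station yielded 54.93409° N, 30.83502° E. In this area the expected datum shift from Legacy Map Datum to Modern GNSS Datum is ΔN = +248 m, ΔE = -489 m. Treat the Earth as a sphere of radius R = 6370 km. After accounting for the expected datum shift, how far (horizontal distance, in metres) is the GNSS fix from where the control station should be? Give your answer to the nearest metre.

Observed coordinate differences: Δφ = +0.00199°, Δλ = -0.00698°.
Converting to metres (1° lat = 111177 m, cos φ = 0.574547): observed ΔN = 221.2 m, observed ΔE = -445.9 m.
Subtracting the expected shift leaves a residual of 221.2 − (248) = -26.8 m north and -445.9 − (-489) = 43.1 m east.
Residual distance = √((-26.8)² + 43.1²) = 50.8 m.

51 m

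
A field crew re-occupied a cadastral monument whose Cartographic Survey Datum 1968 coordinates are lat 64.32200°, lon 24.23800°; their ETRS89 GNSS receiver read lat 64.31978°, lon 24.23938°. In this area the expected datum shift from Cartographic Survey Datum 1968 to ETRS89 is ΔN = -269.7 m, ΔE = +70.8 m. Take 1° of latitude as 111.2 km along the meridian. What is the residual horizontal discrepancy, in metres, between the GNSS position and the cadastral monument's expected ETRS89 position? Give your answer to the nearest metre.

Observed coordinate differences: Δφ = -0.00222°, Δλ = +0.00138°.
Converting to metres (1° lat = 111200 m, cos φ = 0.433313): observed ΔN = -246.9 m, observed ΔE = 66.5 m.
Subtracting the expected shift leaves a residual of -246.9 − (-269.7) = 22.8 m north and 66.5 − (70.8) = -4.3 m east.
Residual distance = √(22.8² + (-4.3)²) = 23.2 m.

23 m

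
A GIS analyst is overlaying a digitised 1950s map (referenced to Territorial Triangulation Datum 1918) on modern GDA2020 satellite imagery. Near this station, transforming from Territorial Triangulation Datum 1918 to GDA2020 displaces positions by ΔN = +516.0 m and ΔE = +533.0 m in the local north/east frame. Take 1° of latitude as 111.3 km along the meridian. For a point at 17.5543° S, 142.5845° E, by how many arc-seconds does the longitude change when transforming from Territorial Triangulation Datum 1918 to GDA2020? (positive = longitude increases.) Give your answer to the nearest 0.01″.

Δλ = 18.08″

At latitude -17.5543°, cos φ = 0.953432.
1° of longitude at this latitude = 111.3 × cos φ = 106.12 km, so Δλ = 533.0 / 106116.9 = 0.0050228° = 18.082″.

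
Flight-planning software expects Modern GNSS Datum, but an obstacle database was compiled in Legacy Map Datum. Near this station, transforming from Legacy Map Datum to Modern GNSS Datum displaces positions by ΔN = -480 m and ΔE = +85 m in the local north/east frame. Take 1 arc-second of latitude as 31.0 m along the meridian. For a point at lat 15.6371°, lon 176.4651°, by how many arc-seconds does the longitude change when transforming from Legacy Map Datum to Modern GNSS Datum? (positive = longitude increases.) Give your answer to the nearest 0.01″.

At latitude 15.6371°, cos φ = 0.962988.
1″ of longitude at this latitude = 31.00 × cos φ = 29.8526 m, so Δλ = 85.0 / 29.8526 = 2.847″.

Δλ = 2.85″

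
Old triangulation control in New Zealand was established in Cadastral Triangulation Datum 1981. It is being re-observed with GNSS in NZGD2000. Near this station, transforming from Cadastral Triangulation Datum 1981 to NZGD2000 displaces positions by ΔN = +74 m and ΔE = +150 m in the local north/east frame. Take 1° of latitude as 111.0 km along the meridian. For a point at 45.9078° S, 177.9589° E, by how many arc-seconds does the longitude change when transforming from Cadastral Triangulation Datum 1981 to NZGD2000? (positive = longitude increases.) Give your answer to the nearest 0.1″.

Δλ = 7.0″

At latitude -45.9078°, cos φ = 0.695815.
1° of longitude at this latitude = 111.0 × cos φ = 77.24 km, so Δλ = 150.0 / 77235.5 = 0.0019421° = 6.992″.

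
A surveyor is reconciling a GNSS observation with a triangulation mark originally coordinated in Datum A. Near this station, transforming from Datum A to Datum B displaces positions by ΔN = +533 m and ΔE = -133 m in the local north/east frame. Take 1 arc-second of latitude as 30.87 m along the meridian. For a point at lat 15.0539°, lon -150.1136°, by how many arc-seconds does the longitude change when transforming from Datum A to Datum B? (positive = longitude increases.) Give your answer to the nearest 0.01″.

Δλ = -4.46″

At latitude 15.0539°, cos φ = 0.965682.
1″ of longitude at this latitude = 30.87 × cos φ = 29.8106 m, so Δλ = -133.0 / 29.8106 = -4.462″.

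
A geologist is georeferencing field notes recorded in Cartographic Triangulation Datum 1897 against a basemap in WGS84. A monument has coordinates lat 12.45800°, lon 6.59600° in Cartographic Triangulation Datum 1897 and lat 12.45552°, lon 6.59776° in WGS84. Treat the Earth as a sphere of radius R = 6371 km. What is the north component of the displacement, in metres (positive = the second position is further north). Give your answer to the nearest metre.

ΔN = -276 m

Δφ = 12.45552° − 12.45800° = -0.00248°; Δλ = 6.59776° − 6.59600° = +0.00176°.
1° along a meridian = πR/180 = 111195 m.
ΔN = Δφ × 111195 = -275.8 m; ΔE = Δλ × 111195 × cos(12.45800°) = +0.00176 × 111195 × 0.976454 = 191.1 m.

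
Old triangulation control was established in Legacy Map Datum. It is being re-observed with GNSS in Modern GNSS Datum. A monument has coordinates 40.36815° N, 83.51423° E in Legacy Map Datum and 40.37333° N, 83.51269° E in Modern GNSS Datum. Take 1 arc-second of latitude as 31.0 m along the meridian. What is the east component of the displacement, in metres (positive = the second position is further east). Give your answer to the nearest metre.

ΔE = -131 m

Δφ = 40.37333° − 40.36815° = +0.00518°; Δλ = 83.51269° − 83.51423° = -0.00154°.
1° of latitude = 3600 × 31.00 = 111600 m.
ΔN = Δφ × 111600 = 578.1 m; ΔE = Δλ × 111600 × cos(40.36815°) = -0.00154 × 111600 × 0.761898 = -130.9 m.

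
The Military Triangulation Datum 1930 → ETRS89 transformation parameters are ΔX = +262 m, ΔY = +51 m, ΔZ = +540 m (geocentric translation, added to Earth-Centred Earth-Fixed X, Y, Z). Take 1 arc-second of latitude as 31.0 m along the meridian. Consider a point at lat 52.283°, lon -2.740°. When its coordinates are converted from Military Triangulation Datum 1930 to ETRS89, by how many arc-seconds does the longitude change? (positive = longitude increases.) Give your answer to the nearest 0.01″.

Δλ = 3.35″

sin φ = 0.791042, cos φ = 0.611762, sin λ = -0.047804, cos λ = 0.998857.
East component: ΔE = −sin λ·ΔX + cos λ·ΔY = −(-0.047804)(262) + (0.998857)(51) = 63.47 m.
1° of latitude spans 3600 × 31.00 = 111600 m; at latitude φ, 1° of longitude spans that × cos φ = 68272.6 m, so Δλ = 63.47 / 68272.6 × 3600 = 3.347″.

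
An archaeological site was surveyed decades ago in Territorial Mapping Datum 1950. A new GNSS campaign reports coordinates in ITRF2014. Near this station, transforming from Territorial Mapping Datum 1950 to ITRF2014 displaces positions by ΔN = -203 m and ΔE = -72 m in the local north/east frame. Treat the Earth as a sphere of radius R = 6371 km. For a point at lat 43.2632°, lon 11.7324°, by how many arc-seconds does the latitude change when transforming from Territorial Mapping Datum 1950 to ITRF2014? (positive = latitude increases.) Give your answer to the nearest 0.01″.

Δφ = -6.57″

On a sphere of radius R, 1 rad of latitude = R, so Δφ = ΔN / R = -203.0 / 6371000 = -3.1863e-05 rad = -6.572″.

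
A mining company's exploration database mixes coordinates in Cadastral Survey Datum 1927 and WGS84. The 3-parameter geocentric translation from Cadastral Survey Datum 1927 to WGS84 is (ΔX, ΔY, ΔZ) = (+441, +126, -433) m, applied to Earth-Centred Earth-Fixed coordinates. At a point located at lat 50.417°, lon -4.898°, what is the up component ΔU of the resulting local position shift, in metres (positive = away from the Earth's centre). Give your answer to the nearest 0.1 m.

The local up (radial) axis is (cos φ cos λ, cos φ sin λ, sin φ), giving ΔU = 279.977 − 6.855 − 333.714 = -60.59 m.

ΔU = -60.6 m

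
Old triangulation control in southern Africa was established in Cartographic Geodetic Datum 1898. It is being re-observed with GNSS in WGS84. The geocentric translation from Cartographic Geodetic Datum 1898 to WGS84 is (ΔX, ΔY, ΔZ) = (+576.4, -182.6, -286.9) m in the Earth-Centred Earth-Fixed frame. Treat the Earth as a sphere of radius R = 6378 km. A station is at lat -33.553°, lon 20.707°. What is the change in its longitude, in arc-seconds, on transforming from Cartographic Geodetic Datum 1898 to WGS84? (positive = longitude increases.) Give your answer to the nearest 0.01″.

Δλ = -14.54″

sin φ = -0.552708, cos φ = 0.833375, sin λ = 0.353589, cos λ = 0.935401.
East component: ΔE = −sin λ·ΔX + cos λ·ΔY = −(0.353589)(576.4) + (0.935401)(-182.6) = -374.61 m.
1° of latitude spans πR/180 = 111317 m; at latitude φ, 1° of longitude spans that × cos φ = 92768.9 m, so Δλ = -374.61 / 92768.9 × 3600 = -14.537″.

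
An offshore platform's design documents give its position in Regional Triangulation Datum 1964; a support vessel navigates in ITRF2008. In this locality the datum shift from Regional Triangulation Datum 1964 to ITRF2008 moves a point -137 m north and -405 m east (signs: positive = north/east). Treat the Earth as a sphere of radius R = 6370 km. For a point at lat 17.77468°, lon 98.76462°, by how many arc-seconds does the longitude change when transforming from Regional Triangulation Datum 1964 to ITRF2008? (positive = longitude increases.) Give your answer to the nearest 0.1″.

At latitude 17.77468°, cos φ = 0.952264.
One radian of longitude at latitude φ spans R cos φ, so Δλ = ΔE / (R cos φ) = -405.0 / (6370000 × 0.952264) = -6.6766e-05 rad = -13.772″.

Δλ = -13.8″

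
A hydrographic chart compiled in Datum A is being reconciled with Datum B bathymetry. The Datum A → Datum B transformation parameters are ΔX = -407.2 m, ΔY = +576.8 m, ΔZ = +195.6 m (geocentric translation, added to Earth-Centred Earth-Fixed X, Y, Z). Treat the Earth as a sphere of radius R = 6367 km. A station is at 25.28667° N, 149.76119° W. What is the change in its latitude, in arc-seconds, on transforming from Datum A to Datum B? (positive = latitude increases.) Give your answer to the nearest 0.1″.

Δφ = 4.9″

sin φ = 0.427148, cos φ = 0.904182, sin λ = -0.503605, cos λ = -0.863934.
North component: ΔN = −sin φ cos λ·ΔX − sin φ sin λ·ΔY + cos φ·ΔZ = −(0.427148)(-0.863934)(-407.2) − (0.427148)(-0.503605)(576.8) + (0.904182)(195.6) = 150.67 m.
1° of latitude spans πR/180 = 111125 m, so Δφ = 150.67 / 111125 × 3600 = 4.881″.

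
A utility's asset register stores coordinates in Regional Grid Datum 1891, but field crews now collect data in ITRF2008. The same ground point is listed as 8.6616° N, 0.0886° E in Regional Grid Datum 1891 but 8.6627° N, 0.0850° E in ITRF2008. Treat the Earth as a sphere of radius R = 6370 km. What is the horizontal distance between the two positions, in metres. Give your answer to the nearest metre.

414 m

Δφ = 8.6627° − 8.6616° = +0.0011°; Δλ = 0.0850° − 0.0886° = -0.0036°.
1° along a meridian = πR/180 = 111177 m.
ΔN = Δφ × 111177 = 122.3 m; ΔE = Δλ × 111177 × cos(8.6616°) = -0.0036 × 111177 × 0.988595 = -395.7 m.
Distance = √(ΔE² + ΔN²) = √((-395.7)² + 122.3²) = 414.1 m.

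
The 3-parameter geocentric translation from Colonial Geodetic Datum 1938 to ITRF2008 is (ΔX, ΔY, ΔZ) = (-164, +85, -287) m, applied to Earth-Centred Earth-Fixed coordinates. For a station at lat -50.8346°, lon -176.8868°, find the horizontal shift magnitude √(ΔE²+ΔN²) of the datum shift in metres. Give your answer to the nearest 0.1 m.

110.2 m

At φ = -50.8346°, λ = -176.8868°: sin φ = -0.775326, cos φ = 0.631561, sin λ = -0.054309, cos λ = -0.998524.
ΔE = −sin λ·ΔX + cos λ·ΔY = −(-0.054309)·(-164) + (-0.998524)·(85) = -93.78 m.
ΔN = −sin φ cos λ·ΔX − sin φ sin λ·ΔY + cos φ·ΔZ = −(-0.775326)(-0.998524)(-164) − (-0.775326)(-0.054309)(85) + (0.631561)(-287) = -57.87 m.
Horizontal magnitude = √(ΔE² + ΔN²) = √((-93.78)² + (-57.87)²) = 110.20 m.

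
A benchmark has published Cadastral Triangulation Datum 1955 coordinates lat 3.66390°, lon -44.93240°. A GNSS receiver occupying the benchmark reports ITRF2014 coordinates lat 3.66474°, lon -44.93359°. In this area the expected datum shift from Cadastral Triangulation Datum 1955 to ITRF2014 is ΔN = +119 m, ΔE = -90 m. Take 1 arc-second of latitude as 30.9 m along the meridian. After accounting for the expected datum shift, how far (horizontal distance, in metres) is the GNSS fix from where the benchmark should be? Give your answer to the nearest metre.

Observed coordinate differences: Δφ = +0.00084°, Δλ = -0.00119°.
Converting to metres (1° lat = 111240 m, cos φ = 0.997956): observed ΔN = 93.4 m, observed ΔE = -132.1 m.
Subtracting the expected shift leaves a residual of 93.4 − (119) = -25.6 m north and -132.1 − (-90) = -42.1 m east.
Residual distance = √((-25.6)² + (-42.1)²) = 49.3 m.

49 m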